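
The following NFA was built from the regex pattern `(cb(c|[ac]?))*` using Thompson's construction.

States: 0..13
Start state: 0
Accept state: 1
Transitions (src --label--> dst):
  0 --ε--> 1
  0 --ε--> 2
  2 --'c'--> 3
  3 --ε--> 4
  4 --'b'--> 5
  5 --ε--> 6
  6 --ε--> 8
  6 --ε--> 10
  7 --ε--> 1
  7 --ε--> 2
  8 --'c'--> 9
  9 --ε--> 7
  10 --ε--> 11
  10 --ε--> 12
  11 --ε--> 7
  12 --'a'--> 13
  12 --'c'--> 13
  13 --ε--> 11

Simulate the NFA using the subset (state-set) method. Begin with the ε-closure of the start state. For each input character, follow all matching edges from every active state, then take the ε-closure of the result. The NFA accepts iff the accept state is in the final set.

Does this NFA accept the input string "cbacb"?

Answer: ACCEPT

Steps:
initial (ε-close {0}): {0,1,2}
'c' @ 1: {3,4}
'b' @ 2: {1,2,5,6,7,8,10,11,12}  (accept∈set)
'a' @ 3: {1,2,7,11,13}  (accept∈set)
'c' @ 4: {3,4}
'b' @ 5: {1,2,5,6,7,8,10,11,12}  (accept∈set)
final: {1,2,5,6,7,8,10,11,12}; accept 1 in set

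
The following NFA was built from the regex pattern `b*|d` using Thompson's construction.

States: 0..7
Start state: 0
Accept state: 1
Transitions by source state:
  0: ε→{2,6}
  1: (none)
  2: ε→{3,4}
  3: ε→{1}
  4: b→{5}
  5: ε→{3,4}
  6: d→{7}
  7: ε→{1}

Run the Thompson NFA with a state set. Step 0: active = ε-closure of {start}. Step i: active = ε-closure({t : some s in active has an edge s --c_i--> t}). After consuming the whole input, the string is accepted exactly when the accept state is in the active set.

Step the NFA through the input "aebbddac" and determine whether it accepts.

Answer: REJECT

Steps:
initial (ε-close {0}): {0,1,2,3,4,6}
'a' @ 1: {}  — dead — no transitions
rest 'ebbddac' ignored (set empty)
after full input: {}  (accept=1 not in)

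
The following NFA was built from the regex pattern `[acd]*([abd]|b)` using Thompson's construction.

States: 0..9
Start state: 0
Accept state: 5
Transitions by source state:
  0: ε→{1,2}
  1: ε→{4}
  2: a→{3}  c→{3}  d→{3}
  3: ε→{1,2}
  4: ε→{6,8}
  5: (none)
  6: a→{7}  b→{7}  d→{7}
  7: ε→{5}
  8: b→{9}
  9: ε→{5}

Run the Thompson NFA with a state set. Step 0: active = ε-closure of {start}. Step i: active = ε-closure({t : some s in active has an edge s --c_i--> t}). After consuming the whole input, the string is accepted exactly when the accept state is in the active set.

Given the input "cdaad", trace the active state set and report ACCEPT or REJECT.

Answer: ACCEPT

Steps:
initial (ε-close {0}): {0,1,2,4,6,8}
'c' @ 1: {1,2,3,4,6,8}
'd' @ 2: {1,2,3,4,5,6,7,8}  [accepting]
'a' @ 3: {1,2,3,4,5,6,7,8}  [accepting]
'a' @ 4: {1,2,3,4,5,6,7,8}  [accepting]
'd' @ 5: {1,2,3,4,5,6,7,8}  [accepting]
final: {1,2,3,4,5,6,7,8}; accept 5 in set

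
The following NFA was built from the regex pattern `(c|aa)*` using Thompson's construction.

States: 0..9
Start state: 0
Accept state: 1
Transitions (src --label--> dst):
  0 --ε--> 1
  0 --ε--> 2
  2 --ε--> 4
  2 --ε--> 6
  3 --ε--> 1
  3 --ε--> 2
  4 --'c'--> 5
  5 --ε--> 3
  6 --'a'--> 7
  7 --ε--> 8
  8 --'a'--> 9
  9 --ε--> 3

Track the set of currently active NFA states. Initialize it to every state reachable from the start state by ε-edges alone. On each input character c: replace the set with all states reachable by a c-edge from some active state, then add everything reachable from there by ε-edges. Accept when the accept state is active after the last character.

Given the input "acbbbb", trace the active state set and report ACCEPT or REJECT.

initial (ε-close {0}): {0,1,2,4,6}
'a' @ 1: {7,8}
'c' @ 2: {}  — state set empty
rest 'bbbb' ignored (set empty)
after full input: {}  (accept=1 not in)

Answer: REJECT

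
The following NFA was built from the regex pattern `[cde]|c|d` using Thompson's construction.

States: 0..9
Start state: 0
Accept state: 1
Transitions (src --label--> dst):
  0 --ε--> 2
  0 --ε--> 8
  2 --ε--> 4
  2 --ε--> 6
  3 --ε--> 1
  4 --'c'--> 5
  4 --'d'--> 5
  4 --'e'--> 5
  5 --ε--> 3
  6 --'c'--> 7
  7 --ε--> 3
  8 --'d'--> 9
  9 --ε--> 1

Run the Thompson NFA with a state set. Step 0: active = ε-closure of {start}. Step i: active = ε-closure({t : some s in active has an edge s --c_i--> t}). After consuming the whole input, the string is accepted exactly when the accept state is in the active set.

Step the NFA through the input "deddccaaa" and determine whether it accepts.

Answer: REJECT

Trace:
S₀ = ε-closure({0}) = {0,2,4,6,8}
'd' @ 1: {1,3,5,9}  [accepting]
'e' @ 2: {}  — state set empty
rest 'ddccaaa' ignored (set empty)
end set {} — state 1 not in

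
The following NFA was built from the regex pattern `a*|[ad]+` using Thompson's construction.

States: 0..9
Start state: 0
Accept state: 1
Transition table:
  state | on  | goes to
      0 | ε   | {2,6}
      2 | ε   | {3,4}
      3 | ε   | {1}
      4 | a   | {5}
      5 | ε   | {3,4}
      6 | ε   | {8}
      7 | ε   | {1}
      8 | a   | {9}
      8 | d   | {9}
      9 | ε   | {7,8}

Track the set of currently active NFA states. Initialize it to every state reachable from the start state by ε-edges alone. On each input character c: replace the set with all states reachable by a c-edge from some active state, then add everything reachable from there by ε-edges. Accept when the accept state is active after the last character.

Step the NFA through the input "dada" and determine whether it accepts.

Answer: ACCEPT

Derivation:
S₀ = ε-closure({0}) = {0,1,2,3,4,6,8}
'd' @ 1: {1,7,8,9}  [accepting]
'a' @ 2: {1,7,8,9}  [accepting]
'd' @ 3: {1,7,8,9}  [accepting]
'a' @ 4: {1,7,8,9}  [accepting]
end set {1,7,8,9} — state 1 in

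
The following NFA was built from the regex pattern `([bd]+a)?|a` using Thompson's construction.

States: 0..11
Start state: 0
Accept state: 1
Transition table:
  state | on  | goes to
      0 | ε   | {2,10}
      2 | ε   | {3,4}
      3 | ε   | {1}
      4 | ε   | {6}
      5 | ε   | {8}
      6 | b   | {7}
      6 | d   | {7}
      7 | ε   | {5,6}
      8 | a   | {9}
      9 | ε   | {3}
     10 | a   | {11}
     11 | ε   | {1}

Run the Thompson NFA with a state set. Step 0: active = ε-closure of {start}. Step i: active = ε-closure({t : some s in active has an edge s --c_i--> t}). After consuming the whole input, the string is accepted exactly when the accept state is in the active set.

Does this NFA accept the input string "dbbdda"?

initial (ε-close {0}): {0,1,2,3,4,6,10}
'd' @ 1: {5,6,7,8}
'b' @ 2: {5,6,7,8}
'b' @ 3: {5,6,7,8}
'd' @ 4: {5,6,7,8}
'd' @ 5: {5,6,7,8}
'a' @ 6: {1,3,9}  [accepting]
after full input: {1,3,9}  (accept=1 in)

Answer: ACCEPT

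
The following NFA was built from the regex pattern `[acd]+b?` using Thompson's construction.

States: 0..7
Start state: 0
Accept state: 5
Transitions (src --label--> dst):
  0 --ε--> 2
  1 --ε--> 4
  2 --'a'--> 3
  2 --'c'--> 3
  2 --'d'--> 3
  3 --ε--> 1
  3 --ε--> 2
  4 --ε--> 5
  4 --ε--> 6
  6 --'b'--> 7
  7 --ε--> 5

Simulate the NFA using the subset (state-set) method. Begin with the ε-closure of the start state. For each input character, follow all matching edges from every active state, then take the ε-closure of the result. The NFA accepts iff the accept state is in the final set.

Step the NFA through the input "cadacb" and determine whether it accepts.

S₀ = ε-closure({0}) = {0,2}
'c' @ 1: {1,2,3,4,5,6}  [accepting]
'a' @ 2: {1,2,3,4,5,6}  [accepting]
'd' @ 3: {1,2,3,4,5,6}  [accepting]
'a' @ 4: {1,2,3,4,5,6}  [accepting]
'c' @ 5: {1,2,3,4,5,6}  [accepting]
'b' @ 6: {5,7}  [accepting]
after full input: {5,7}  (accept=5 in)

Answer: ACCEPT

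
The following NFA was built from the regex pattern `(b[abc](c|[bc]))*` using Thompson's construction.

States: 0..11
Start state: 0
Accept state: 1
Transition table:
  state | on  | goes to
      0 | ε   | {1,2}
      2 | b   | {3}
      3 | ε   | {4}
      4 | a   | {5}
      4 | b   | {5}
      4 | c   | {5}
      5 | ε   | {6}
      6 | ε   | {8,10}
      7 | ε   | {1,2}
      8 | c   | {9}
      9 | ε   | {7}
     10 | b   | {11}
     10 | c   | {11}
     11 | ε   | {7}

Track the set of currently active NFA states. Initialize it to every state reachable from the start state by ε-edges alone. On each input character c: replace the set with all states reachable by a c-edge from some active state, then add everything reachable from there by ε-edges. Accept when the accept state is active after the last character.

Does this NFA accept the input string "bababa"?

Answer: REJECT

Trace:
S₀ = ε-closure({0}) = {0,1,2}
'b' @ 1: {3,4}
'a' @ 2: {5,6,8,10}
'b' @ 3: {1,2,7,11}  (accept∈set)
'a' @ 4: {}  — dead — no transitions
rest 'ba' ignored (set empty)
end set {} — state 1 not in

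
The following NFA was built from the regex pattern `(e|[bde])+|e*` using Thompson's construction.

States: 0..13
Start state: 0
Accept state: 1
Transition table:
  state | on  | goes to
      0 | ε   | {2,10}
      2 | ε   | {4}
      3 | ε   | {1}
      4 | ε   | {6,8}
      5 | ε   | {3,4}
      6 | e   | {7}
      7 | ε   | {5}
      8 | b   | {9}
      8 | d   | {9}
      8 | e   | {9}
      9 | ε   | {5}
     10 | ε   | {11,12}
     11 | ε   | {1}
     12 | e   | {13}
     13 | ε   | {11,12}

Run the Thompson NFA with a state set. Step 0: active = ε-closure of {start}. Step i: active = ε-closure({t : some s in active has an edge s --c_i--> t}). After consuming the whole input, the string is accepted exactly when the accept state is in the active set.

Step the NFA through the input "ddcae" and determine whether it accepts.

S₀ = ε-closure({0}) = {0,1,2,4,6,8,10,11,12}
'd' @ 1: {1,3,4,5,6,8,9}  ✓accept
'd' @ 2: {1,3,4,5,6,8,9}  ✓accept
'c' @ 3: {}  — state set empty
rest 'ae' ignored (set empty)
end set {} — state 1 not in

Answer: REJECT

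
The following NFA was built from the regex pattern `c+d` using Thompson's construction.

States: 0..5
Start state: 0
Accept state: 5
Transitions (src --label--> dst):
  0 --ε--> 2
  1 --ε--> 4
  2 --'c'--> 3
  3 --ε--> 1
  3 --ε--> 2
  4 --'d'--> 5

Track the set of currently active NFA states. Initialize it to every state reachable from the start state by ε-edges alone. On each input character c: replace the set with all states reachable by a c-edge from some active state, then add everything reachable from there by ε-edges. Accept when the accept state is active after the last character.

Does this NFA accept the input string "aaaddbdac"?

S₀ = ε-closure({0}) = {0,2}
'a' @ 1: {}  — no active states
rest 'aaddbdac' ignored (set empty)
after full input: {}  (accept=5 not in)

Answer: REJECT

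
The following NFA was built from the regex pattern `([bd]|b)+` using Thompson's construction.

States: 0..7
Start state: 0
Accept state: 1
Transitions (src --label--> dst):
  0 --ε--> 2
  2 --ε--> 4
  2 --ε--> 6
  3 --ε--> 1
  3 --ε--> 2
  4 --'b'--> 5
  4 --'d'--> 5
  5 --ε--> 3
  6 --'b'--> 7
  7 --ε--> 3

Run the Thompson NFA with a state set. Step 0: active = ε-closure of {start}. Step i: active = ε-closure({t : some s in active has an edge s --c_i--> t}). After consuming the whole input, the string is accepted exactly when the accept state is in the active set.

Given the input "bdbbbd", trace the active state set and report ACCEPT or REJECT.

Answer: ACCEPT

Trace:
initial (ε-close {0}): {0,2,4,6}
'b' @ 1: {1,2,3,4,5,6,7}  (accept∈set)
'd' @ 2: {1,2,3,4,5,6}  (accept∈set)
'b' @ 3: {1,2,3,4,5,6,7}  (accept∈set)
'b' @ 4: {1,2,3,4,5,6,7}  (accept∈set)
'b' @ 5: {1,2,3,4,5,6,7}  (accept∈set)
'd' @ 6: {1,2,3,4,5,6}  (accept∈set)
after full input: {1,2,3,4,5,6}  (accept=1 in)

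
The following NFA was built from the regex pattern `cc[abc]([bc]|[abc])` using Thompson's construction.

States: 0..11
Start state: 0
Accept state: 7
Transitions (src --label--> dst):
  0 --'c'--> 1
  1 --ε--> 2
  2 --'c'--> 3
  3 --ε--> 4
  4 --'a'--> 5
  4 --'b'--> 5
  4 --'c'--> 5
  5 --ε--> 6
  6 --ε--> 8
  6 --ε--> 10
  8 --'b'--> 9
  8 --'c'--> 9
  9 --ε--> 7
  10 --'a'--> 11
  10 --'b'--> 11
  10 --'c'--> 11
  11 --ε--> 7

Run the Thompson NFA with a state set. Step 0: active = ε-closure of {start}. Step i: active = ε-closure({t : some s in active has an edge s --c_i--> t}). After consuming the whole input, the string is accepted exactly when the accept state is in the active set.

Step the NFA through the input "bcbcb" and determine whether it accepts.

start: ε-closure({0}) = {0}
'b' @ 1: {}  — dead — no transitions
rest 'cbcb' ignored (set empty)
end set {} — state 7 not in

Answer: REJECT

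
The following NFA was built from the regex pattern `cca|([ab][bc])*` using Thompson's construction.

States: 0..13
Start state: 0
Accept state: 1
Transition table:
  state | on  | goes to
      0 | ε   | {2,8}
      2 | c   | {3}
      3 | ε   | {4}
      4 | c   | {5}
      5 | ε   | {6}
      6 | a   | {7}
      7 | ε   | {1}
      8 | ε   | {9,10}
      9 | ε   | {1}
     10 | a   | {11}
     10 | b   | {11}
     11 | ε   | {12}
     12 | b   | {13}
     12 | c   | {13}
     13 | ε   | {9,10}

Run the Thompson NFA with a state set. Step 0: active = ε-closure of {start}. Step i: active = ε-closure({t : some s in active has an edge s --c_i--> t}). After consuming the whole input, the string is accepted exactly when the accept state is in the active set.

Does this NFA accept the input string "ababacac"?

start: ε-closure({0}) = {0,1,2,8,9,10}
'a' @ 1: {11,12}
'b' @ 2: {1,9,10,13}  [accepting]
'a' @ 3: {11,12}
'b' @ 4: {1,9,10,13}  [accepting]
'a' @ 5: {11,12}
'c' @ 6: {1,9,10,13}  [accepting]
'a' @ 7: {11,12}
'c' @ 8: {1,9,10,13}  [accepting]
final: {1,9,10,13}; accept 1 in set

Answer: ACCEPT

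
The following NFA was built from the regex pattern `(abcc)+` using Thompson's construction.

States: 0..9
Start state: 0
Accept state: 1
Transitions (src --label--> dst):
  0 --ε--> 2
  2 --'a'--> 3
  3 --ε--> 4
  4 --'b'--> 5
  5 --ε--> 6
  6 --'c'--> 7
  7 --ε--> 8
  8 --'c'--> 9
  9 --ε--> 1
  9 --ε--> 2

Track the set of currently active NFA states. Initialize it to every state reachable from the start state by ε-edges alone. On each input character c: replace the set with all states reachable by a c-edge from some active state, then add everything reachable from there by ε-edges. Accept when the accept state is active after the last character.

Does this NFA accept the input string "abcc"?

start: ε-closure({0}) = {0,2}
'a' @ 1: {3,4}
'b' @ 2: {5,6}
'c' @ 3: {7,8}
'c' @ 4: {1,2,9}  ✓accept
after full input: {1,2,9}  (accept=1 in)

Answer: ACCEPT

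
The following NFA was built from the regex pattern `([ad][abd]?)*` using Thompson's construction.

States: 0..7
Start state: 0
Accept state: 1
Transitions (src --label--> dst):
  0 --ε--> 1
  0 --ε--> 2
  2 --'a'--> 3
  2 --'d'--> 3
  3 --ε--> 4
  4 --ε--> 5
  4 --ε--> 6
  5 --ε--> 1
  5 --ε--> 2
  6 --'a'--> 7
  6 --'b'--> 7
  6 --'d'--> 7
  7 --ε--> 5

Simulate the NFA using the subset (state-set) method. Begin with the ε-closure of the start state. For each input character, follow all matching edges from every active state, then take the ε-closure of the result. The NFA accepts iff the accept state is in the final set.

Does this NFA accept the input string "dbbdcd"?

initial (ε-close {0}): {0,1,2}
'd' @ 1: {1,2,3,4,5,6}  [accepting]
'b' @ 2: {1,2,5,7}  [accepting]
'b' @ 3: {}  — state set empty
rest 'dcd' ignored (set empty)
after full input: {}  (accept=1 not in)

Answer: REJECT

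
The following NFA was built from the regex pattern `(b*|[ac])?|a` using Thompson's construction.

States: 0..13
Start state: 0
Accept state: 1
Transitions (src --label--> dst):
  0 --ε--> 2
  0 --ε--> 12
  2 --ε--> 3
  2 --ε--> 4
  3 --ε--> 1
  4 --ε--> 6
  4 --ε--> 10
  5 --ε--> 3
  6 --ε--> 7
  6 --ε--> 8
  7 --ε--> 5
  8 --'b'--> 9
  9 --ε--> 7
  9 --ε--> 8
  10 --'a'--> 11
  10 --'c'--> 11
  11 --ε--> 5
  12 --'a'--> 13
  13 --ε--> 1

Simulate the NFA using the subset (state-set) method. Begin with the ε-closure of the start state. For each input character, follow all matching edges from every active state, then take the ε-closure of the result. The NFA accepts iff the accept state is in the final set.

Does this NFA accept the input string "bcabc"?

Answer: REJECT

Steps:
initial (ε-close {0}): {0,1,2,3,4,5,6,7,8,10,12}
'b' @ 1: {1,3,5,7,8,9}  ✓accept
'c' @ 2: {}  — no active states
rest 'abc' ignored (set empty)
end set {} — state 1 not in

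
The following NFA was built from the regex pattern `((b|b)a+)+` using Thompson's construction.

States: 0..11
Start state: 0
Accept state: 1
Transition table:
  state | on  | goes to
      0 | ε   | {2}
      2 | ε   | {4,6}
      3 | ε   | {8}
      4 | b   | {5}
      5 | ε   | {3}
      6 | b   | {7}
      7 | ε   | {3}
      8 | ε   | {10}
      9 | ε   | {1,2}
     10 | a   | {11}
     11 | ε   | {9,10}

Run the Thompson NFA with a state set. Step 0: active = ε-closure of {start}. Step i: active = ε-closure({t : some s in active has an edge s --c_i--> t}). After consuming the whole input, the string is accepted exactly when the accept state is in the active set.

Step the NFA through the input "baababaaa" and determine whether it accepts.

initial (ε-close {0}): {0,2,4,6}
'b' @ 1: {3,5,7,8,10}
'a' @ 2: {1,2,4,6,9,10,11}  ✓accept
'a' @ 3: {1,2,4,6,9,10,11}  ✓accept
'b' @ 4: {3,5,7,8,10}
'a' @ 5: {1,2,4,6,9,10,11}  ✓accept
'b' @ 6: {3,5,7,8,10}
'a' @ 7: {1,2,4,6,9,10,11}  ✓accept
'a' @ 8: {1,2,4,6,9,10,11}  ✓accept
'a' @ 9: {1,2,4,6,9,10,11}  ✓accept
after full input: {1,2,4,6,9,10,11}  (accept=1 in)

Answer: ACCEPT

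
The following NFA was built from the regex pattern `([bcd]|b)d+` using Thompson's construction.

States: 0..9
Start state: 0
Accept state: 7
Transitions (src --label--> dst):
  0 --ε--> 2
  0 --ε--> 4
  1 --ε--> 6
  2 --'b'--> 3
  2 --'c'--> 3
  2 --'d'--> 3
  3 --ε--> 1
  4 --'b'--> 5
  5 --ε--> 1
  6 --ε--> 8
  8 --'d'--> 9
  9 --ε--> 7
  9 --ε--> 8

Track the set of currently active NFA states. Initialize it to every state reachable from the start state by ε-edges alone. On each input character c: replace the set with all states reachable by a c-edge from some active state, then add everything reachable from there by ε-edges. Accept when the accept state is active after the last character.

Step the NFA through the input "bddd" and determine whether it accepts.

S₀ = ε-closure({0}) = {0,2,4}
'b' @ 1: {1,3,5,6,8}
'd' @ 2: {7,8,9}  (accept∈set)
'd' @ 3: {7,8,9}  (accept∈set)
'd' @ 4: {7,8,9}  (accept∈set)
final: {7,8,9}; accept 7 in set

Answer: ACCEPT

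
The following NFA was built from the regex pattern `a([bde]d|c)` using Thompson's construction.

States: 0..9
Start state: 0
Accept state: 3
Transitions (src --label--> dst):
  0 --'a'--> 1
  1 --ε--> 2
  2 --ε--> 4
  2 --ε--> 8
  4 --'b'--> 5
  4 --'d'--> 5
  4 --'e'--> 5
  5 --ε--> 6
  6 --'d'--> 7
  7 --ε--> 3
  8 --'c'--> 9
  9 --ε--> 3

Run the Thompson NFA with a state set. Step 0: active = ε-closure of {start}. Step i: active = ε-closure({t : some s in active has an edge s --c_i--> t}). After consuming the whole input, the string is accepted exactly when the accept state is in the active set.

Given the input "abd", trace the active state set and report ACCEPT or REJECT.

Answer: ACCEPT

Trace:
S₀ = ε-closure({0}) = {0}
'a' @ 1: {1,2,4,8}
'b' @ 2: {5,6}
'd' @ 3: {3,7}  (accept∈set)
end set {3,7} — state 3 in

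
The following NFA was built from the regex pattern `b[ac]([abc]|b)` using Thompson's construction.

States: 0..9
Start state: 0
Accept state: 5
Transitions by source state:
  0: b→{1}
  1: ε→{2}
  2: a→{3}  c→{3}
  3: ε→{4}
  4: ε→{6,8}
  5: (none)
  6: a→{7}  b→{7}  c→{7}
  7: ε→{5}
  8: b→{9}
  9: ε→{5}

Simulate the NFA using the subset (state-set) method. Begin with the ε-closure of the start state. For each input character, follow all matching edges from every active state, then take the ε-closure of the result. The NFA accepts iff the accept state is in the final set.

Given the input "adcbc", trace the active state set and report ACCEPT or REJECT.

Answer: REJECT

Derivation:
S₀ = ε-closure({0}) = {0}
'a' @ 1: {}  — no active states
rest 'dcbc' ignored (set empty)
final: {}; accept 5 not in set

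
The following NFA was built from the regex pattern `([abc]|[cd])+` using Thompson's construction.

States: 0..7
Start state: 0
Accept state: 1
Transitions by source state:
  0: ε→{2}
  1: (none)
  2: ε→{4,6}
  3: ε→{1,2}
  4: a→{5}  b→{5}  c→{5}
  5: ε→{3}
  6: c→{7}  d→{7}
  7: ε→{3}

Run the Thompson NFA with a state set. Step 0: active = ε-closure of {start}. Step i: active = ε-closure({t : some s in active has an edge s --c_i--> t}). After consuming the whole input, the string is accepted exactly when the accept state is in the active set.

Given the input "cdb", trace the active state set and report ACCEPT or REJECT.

S₀ = ε-closure({0}) = {0,2,4,6}
'c' @ 1: {1,2,3,4,5,6,7}  (accept∈set)
'd' @ 2: {1,2,3,4,6,7}  (accept∈set)
'b' @ 3: {1,2,3,4,5,6}  (accept∈set)
after full input: {1,2,3,4,5,6}  (accept=1 in)

Answer: ACCEPT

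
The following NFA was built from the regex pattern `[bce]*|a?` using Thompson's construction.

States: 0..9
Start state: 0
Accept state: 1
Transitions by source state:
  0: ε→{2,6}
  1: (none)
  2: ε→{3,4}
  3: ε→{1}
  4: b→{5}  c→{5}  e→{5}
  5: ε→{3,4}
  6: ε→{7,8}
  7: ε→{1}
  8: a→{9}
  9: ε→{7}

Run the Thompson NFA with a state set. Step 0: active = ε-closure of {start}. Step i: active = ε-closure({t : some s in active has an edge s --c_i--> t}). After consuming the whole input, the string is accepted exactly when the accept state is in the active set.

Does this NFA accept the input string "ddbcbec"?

S₀ = ε-closure({0}) = {0,1,2,3,4,6,7,8}
'd' @ 1: {}  — no active states
rest 'dbcbec' ignored (set empty)
end set {} — state 1 not in

Answer: REJECT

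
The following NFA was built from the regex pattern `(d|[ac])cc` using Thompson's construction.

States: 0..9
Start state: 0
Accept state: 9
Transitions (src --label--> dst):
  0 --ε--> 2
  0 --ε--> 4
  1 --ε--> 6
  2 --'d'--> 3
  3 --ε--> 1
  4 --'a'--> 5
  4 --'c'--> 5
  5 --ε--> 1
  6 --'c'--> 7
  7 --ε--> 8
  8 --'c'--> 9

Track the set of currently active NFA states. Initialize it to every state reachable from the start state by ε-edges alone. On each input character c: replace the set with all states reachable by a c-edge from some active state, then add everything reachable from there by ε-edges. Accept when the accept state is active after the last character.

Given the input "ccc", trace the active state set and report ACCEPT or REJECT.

initial (ε-close {0}): {0,2,4}
'c' @ 1: {1,5,6}
'c' @ 2: {7,8}
'c' @ 3: {9}  ✓accept
end set {9} — state 9 in

Answer: ACCEPT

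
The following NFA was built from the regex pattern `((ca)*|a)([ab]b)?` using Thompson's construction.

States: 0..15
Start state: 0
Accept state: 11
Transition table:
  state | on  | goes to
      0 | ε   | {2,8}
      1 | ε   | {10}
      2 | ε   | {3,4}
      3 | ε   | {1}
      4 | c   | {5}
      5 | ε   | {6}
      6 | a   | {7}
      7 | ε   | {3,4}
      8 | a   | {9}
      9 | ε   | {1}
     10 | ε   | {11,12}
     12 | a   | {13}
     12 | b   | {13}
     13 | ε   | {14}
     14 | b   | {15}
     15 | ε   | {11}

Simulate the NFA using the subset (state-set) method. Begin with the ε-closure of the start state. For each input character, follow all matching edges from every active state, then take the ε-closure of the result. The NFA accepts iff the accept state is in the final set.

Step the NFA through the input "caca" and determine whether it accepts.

initial (ε-close {0}): {0,1,2,3,4,8,10,11,12}
'c' @ 1: {5,6}
'a' @ 2: {1,3,4,7,10,11,12}  [accepting]
'c' @ 3: {5,6}
'a' @ 4: {1,3,4,7,10,11,12}  [accepting]
final: {1,3,4,7,10,11,12}; accept 11 in set

Answer: ACCEPT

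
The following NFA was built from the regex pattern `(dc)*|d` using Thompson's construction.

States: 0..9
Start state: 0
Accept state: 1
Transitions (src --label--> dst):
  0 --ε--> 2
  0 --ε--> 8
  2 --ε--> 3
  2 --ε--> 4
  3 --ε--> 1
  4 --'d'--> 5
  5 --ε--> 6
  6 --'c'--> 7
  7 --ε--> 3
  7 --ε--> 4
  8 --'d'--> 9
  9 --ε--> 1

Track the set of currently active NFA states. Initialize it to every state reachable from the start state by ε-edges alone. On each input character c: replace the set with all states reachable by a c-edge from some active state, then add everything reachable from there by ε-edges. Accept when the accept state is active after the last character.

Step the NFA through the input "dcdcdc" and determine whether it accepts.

initial (ε-close {0}): {0,1,2,3,4,8}
'd' @ 1: {1,5,6,9}  (accept∈set)
'c' @ 2: {1,3,4,7}  (accept∈set)
'd' @ 3: {5,6}
'c' @ 4: {1,3,4,7}  (accept∈set)
'd' @ 5: {5,6}
'c' @ 6: {1,3,4,7}  (accept∈set)
final: {1,3,4,7}; accept 1 in set

Answer: ACCEPT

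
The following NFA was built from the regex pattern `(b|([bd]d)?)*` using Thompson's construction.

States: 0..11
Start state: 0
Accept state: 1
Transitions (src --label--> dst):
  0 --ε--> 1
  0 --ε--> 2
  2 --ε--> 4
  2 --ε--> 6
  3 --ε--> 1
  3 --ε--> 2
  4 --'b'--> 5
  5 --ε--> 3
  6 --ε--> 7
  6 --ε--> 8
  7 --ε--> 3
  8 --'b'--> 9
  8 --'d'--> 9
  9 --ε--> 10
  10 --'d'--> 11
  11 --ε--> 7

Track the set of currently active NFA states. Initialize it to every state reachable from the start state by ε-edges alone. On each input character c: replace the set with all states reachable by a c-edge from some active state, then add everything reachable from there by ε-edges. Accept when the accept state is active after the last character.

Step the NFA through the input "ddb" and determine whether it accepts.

Answer: ACCEPT

Steps:
start: ε-closure({0}) = {0,1,2,3,4,6,7,8}
'd' @ 1: {9,10}
'd' @ 2: {1,2,3,4,6,7,8,11}  [accepting]
'b' @ 3: {1,2,3,4,5,6,7,8,9,10}  [accepting]
final: {1,2,3,4,5,6,7,8,9,10}; accept 1 in set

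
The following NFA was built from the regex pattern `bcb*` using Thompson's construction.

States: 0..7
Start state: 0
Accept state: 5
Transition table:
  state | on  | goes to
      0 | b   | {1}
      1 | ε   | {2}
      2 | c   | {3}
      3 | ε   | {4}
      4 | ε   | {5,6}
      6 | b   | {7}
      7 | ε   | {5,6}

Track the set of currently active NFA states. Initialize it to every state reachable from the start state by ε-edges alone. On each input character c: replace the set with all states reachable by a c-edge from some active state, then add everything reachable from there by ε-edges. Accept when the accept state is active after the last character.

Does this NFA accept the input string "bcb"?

start: ε-closure({0}) = {0}
'b' @ 1: {1,2}
'c' @ 2: {3,4,5,6}  [accepting]
'b' @ 3: {5,6,7}  [accepting]
final: {5,6,7}; accept 5 in set

Answer: ACCEPT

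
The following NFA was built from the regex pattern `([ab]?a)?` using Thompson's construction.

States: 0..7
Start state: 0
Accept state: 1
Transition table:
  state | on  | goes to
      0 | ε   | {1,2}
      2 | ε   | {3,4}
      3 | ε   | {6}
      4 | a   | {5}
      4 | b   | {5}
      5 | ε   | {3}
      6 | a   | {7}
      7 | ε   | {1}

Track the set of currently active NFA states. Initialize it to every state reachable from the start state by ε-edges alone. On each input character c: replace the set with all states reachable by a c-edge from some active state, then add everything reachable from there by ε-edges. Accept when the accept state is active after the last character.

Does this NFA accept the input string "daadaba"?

Answer: REJECT

Derivation:
initial (ε-close {0}): {0,1,2,3,4,6}
'd' @ 1: {}  — no active states
rest 'aadaba' ignored (set empty)
final: {}; accept 1 not in set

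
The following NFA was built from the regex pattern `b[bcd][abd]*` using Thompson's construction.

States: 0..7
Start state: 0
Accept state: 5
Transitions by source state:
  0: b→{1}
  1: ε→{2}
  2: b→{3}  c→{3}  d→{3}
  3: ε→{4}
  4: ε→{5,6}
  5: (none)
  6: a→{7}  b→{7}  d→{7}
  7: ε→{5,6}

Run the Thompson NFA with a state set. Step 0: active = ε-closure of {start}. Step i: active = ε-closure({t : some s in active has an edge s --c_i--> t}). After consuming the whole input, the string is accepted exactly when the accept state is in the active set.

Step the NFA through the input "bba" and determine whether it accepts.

initial (ε-close {0}): {0}
'b' @ 1: {1,2}
'b' @ 2: {3,4,5,6}  ✓accept
'a' @ 3: {5,6,7}  ✓accept
final: {5,6,7}; accept 5 in set

Answer: ACCEPT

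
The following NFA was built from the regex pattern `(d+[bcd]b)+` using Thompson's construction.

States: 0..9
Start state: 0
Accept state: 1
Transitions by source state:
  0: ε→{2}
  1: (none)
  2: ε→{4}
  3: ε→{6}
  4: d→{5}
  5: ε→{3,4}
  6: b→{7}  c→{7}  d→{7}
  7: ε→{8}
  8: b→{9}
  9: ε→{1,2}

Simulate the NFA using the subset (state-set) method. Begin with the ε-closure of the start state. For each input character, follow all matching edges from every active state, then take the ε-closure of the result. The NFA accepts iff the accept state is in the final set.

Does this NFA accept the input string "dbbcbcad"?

Answer: REJECT

Steps:
initial (ε-close {0}): {0,2,4}
'd' @ 1: {3,4,5,6}
'b' @ 2: {7,8}
'b' @ 3: {1,2,4,9}  ✓accept
'c' @ 4: {}  — no active states
rest 'bcad' ignored (set empty)
final: {}; accept 1 not in set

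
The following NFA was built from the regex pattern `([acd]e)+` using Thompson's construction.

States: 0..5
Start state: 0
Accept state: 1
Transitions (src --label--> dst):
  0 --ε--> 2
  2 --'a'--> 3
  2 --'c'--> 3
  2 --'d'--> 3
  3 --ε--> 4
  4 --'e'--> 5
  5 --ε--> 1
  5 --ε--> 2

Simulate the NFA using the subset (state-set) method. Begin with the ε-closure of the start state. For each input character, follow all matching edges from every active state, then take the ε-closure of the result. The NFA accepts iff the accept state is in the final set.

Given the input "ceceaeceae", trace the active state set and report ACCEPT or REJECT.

Answer: ACCEPT

Steps:
initial (ε-close {0}): {0,2}
'c' @ 1: {3,4}
'e' @ 2: {1,2,5}  (accept∈set)
'c' @ 3: {3,4}
'e' @ 4: {1,2,5}  (accept∈set)
'a' @ 5: {3,4}
'e' @ 6: {1,2,5}  (accept∈set)
'c' @ 7: {3,4}
'e' @ 8: {1,2,5}  (accept∈set)
'a' @ 9: {3,4}
'e' @ 10: {1,2,5}  (accept∈set)
after full input: {1,2,5}  (accept=1 in)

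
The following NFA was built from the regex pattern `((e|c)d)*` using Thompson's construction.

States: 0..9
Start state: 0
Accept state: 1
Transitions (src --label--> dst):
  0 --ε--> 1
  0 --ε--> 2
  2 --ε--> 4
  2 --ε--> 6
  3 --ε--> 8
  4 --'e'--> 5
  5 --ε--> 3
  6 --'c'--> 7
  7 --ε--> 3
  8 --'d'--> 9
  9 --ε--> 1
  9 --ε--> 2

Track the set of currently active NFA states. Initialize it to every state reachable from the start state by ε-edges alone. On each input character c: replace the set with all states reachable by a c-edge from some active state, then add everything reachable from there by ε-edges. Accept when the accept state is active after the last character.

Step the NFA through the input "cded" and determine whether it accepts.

initial (ε-close {0}): {0,1,2,4,6}
'c' @ 1: {3,7,8}
'd' @ 2: {1,2,4,6,9}  [accepting]
'e' @ 3: {3,5,8}
'd' @ 4: {1,2,4,6,9}  [accepting]
end set {1,2,4,6,9} — state 1 in

Answer: ACCEPT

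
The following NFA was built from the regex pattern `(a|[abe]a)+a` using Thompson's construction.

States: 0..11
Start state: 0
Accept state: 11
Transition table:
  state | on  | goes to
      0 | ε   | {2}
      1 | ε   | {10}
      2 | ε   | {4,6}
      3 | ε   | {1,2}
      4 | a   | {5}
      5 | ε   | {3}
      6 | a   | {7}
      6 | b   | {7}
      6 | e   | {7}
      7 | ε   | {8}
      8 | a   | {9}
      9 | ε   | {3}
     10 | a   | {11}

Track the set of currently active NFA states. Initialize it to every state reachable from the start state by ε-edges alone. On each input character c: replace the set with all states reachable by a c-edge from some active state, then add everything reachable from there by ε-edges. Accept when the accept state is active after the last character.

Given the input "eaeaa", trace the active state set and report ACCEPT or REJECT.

initial (ε-close {0}): {0,2,4,6}
'e' @ 1: {7,8}
'a' @ 2: {1,2,3,4,6,9,10}
'e' @ 3: {7,8}
'a' @ 4: {1,2,3,4,6,9,10}
'a' @ 5: {1,2,3,4,5,6,7,8,10,11}  [accepting]
final: {1,2,3,4,5,6,7,8,10,11}; accept 11 in set

Answer: ACCEPT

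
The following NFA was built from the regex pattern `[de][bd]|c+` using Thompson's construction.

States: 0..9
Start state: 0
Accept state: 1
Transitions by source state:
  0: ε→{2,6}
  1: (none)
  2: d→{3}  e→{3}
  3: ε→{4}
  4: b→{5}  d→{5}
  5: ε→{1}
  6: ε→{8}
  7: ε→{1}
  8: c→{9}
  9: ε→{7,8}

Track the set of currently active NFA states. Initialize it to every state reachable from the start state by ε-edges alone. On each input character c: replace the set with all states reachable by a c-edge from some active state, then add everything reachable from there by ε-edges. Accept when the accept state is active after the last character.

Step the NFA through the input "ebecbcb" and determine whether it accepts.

Answer: REJECT

Trace:
start: ε-closure({0}) = {0,2,6,8}
'e' @ 1: {3,4}
'b' @ 2: {1,5}  ✓accept
'e' @ 3: {}  — dead — no transitions
rest 'cbcb' ignored (set empty)
end set {} — state 1 not in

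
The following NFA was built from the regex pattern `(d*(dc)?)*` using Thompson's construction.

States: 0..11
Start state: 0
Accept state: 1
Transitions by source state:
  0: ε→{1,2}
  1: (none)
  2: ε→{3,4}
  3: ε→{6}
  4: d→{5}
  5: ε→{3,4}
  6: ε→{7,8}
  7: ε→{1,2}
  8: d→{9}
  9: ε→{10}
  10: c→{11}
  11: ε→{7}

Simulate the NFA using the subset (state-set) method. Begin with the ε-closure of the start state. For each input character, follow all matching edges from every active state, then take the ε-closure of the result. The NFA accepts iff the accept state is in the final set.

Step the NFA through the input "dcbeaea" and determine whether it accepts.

initial (ε-close {0}): {0,1,2,3,4,6,7,8}
'd' @ 1: {1,2,3,4,5,6,7,8,9,10}  (accept∈set)
'c' @ 2: {1,2,3,4,6,7,8,11}  (accept∈set)
'b' @ 3: {}  — dead — no transitions
rest 'eaea' ignored (set empty)
end set {} — state 1 not in

Answer: REJECT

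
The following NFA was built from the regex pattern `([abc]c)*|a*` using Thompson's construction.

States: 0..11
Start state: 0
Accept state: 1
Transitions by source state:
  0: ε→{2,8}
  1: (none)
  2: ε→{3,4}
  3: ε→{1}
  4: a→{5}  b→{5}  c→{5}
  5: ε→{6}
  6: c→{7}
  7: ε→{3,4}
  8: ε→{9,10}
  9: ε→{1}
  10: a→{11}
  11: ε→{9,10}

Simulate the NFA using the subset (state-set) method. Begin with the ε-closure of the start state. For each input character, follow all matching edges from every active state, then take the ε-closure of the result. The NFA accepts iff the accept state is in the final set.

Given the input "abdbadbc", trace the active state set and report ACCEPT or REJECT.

S₀ = ε-closure({0}) = {0,1,2,3,4,8,9,10}
'a' @ 1: {1,5,6,9,10,11}  ✓accept
'b' @ 2: {}  — state set empty
rest 'dbadbc' ignored (set empty)
end set {} — state 1 not in

Answer: REJECT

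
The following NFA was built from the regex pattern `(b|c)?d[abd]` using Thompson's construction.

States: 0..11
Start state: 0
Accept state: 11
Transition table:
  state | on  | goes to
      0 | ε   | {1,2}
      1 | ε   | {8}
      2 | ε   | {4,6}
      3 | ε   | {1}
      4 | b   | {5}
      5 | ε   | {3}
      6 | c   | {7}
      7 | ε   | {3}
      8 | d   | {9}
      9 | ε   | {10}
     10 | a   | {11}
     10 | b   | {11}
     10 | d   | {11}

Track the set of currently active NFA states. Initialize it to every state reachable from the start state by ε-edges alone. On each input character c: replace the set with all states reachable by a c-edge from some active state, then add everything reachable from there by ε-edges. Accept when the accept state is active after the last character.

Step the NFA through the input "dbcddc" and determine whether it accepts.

Answer: REJECT

Derivation:
start: ε-closure({0}) = {0,1,2,4,6,8}
'd' @ 1: {9,10}
'b' @ 2: {11}  ✓accept
'c' @ 3: {}  — no active states
rest 'ddc' ignored (set empty)
final: {}; accept 11 not in set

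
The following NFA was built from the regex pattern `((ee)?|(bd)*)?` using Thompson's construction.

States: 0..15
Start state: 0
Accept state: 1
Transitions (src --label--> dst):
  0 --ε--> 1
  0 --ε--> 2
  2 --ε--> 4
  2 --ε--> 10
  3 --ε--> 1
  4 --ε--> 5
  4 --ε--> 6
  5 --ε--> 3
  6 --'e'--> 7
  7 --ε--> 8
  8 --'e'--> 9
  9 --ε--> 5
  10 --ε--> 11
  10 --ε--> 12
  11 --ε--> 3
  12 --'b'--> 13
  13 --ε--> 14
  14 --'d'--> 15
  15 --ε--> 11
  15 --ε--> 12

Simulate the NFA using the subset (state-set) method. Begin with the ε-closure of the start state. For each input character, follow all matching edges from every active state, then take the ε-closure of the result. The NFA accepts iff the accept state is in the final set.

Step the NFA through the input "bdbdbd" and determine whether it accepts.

S₀ = ε-closure({0}) = {0,1,2,3,4,5,6,10,11,12}
'b' @ 1: {13,14}
'd' @ 2: {1,3,11,12,15}  [accepting]
'b' @ 3: {13,14}
'd' @ 4: {1,3,11,12,15}  [accepting]
'b' @ 5: {13,14}
'd' @ 6: {1,3,11,12,15}  [accepting]
end set {1,3,11,12,15} — state 1 in

Answer: ACCEPT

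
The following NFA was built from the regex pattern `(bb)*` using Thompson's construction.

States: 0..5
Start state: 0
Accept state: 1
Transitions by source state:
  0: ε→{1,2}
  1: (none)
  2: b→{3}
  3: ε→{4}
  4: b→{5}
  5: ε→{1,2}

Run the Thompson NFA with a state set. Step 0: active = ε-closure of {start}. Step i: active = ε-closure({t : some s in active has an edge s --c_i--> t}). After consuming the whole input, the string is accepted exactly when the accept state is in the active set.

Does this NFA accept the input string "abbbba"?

S₀ = ε-closure({0}) = {0,1,2}
'a' @ 1: {}  — no active states
rest 'bbbba' ignored (set empty)
after full input: {}  (accept=1 not in)

Answer: REJECT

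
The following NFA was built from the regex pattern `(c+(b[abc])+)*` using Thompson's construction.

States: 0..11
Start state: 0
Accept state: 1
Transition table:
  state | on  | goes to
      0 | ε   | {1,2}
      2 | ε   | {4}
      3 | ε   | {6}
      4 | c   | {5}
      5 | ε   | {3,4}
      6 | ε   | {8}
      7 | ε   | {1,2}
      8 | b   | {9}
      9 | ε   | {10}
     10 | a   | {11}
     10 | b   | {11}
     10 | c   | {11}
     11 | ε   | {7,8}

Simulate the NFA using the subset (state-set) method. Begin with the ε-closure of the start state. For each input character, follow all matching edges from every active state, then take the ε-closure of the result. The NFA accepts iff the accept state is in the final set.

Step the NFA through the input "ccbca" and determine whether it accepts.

Answer: REJECT

Derivation:
S₀ = ε-closure({0}) = {0,1,2,4}
'c' @ 1: {3,4,5,6,8}
'c' @ 2: {3,4,5,6,8}
'b' @ 3: {9,10}
'c' @ 4: {1,2,4,7,8,11}  [accepting]
'a' @ 5: {}  — dead — no transitions
end set {} — state 1 not in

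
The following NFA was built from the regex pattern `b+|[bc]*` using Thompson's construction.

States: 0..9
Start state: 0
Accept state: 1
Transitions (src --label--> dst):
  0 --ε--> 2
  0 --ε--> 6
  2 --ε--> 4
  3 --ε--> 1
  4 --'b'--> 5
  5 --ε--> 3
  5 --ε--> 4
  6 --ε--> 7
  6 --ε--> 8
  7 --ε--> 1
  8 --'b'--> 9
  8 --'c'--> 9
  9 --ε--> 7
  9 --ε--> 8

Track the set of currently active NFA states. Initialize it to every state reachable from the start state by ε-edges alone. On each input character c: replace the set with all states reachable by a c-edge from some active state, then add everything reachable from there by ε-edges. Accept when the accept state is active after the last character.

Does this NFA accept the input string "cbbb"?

Answer: ACCEPT

Trace:
initial (ε-close {0}): {0,1,2,4,6,7,8}
'c' @ 1: {1,7,8,9}  ✓accept
'b' @ 2: {1,7,8,9}  ✓accept
'b' @ 3: {1,7,8,9}  ✓accept
'b' @ 4: {1,7,8,9}  ✓accept
end set {1,7,8,9} — state 1 in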